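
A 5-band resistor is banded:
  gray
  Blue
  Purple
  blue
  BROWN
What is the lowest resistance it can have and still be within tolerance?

858330000 Ω

Grey → 8 (first significant figure)
Blue → 6 (second significant figure)
Violet → 7 (third significant figure)
Blue → ×10^6 multiplier
Brown → ±1% tolerance
867 × 1000000 = 867000000 Ω
Lowest = 867000000 × (1 − 1/100) = 858330000 Ω.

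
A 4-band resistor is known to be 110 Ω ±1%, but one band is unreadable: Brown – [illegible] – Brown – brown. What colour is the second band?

110 Ω = 11 × 10^1.
The second band gives digit 1 of the significand, and 1 is brown.

brown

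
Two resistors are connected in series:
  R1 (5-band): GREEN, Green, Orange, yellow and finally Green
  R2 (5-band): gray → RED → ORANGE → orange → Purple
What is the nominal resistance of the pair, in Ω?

R1: green, green, orange → 553; yellow ×10^4 → 5530000 Ω.
R2: grey, red, orange → 823; orange ×10^3 → 823000 Ω.
Series: 5530000 + 823000 = 6353000 Ω.

6353000 Ω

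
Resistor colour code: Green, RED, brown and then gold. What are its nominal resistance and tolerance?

520 Ω ±5%

Green → 5 (first significant figure)
Red → 2 (second significant figure)
Brown → ×10 multiplier
Gold → ±5% tolerance
52 × 10 = 520 Ω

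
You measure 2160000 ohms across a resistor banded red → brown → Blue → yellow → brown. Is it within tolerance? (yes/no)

Red → 2 (first significant figure)
Brown → 1 (second significant figure)
Blue → 6 (third significant figure)
Yellow → ×10^4 multiplier
Brown → ±1% tolerance
216 × 10000 = 2160000 Ω
Allowed range: 2138400 Ω to 2181600 Ω.
2160000 ohms lies inside that range.

yes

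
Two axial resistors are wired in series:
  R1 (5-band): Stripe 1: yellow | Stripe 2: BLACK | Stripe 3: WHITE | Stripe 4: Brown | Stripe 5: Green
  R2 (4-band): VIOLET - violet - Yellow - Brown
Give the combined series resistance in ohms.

R1: yellow, black, white → 409; brown ×10 → 4090 Ω.
R2: violet, violet → 77; yellow ×10^4 → 770000 Ω.
Series: 4090 + 770000 = 774090 Ω.

774090 Ω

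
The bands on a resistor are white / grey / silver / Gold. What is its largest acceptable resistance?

White → 9 (first significant figure)
Grey → 8 (second significant figure)
Silver → ×0.01 multiplier
Gold → ±5% tolerance
98 × 0.01 = 0.98 Ω
Largest = 0.98 × (1 + 5/100) = 1.029 Ω.

1.029 Ω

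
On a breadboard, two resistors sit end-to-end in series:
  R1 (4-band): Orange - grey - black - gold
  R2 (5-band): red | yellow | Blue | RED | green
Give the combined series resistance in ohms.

R1: orange, grey → 38; black ×1 → 38 Ω.
R2: red, yellow, blue → 246; red ×10^2 → 24600 Ω.
Series: 38 + 24600 = 24638 Ω.

24638 Ω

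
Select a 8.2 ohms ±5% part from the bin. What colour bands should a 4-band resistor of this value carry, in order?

grey, red, gold, gold

8.2 Ω = 82 × 10^-1.
8 → grey
2 → red
Multiplier 10^-1 → gold.
±5% tolerance → gold.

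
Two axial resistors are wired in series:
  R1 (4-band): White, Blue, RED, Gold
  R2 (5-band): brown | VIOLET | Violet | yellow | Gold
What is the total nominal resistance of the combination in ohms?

R1: white, blue → 96; red ×10^2 → 9600 Ω.
R2: brown, violet, violet → 177; yellow ×10^4 → 1770000 Ω.
Series: 9600 + 1770000 = 1779600 Ω.

1779600 Ω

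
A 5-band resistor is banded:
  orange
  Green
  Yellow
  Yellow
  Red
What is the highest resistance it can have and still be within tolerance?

Orange → 3 (first significant figure)
Green → 5 (second significant figure)
Yellow → 4 (third significant figure)
Yellow → ×10^4 multiplier
Red → ±2% tolerance
354 × 10000 = 3540000 Ω
Highest = 3540000 × (1 + 2/100) = 3610800 Ω.

3610800 Ω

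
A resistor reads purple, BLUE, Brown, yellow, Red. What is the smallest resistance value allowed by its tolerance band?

7457800 Ω

Violet → 7 (first significant figure)
Blue → 6 (second significant figure)
Brown → 1 (third significant figure)
Yellow → ×10^4 multiplier
Red → ±2% tolerance
761 × 10000 = 7610000 Ω
Smallest = 7610000 × (1 − 2/100) = 7457800 Ω.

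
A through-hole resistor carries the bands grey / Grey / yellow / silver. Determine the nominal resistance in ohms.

Grey → 8 (first significant figure)
Grey → 8 (second significant figure)
Yellow → ×10^4 multiplier
88 × 10000 = 880000 Ω

880000 Ω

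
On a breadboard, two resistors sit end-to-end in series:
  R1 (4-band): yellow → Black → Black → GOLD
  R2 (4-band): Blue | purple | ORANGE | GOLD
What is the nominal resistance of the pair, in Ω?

R1: yellow, black → 40; black ×1 → 40 Ω.
R2: blue, violet → 67; orange ×10^3 → 67000 Ω.
Series: 40 + 67000 = 67040 Ω.

67040 Ω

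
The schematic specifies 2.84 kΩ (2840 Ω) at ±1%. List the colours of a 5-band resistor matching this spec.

2840 Ω = 284 × 10^1.
2 → red
8 → grey
4 → yellow
Multiplier 10^1 → brown.
±1% tolerance → brown.

red, grey, yellow, brown, brown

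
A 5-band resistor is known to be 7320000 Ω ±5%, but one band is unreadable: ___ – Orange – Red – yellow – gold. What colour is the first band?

violet

7320000 Ω = 732 × 10^4.
The first band gives digit 7 of the significand, and 7 is violet.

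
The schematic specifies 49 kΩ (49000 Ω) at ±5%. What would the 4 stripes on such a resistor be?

yellow, white, orange, gold

49000 Ω = 49 × 10^3.
4 → yellow
9 → white
Multiplier 10^3 → orange.
±5% tolerance → gold.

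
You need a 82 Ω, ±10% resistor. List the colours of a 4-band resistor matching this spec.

82 Ω = 82 × 10^0.
8 → grey
2 → red
Multiplier 10^0 → black.
±10% tolerance → silver.

grey, red, black, silver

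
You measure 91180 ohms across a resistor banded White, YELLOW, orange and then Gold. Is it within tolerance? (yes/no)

White → 9 (first significant figure)
Yellow → 4 (second significant figure)
Orange → ×10^3 multiplier
Gold → ±5% tolerance
94 × 1000 = 94000 Ω
Allowed range: 89300 Ω to 98700 Ω.
91180 ohms lies inside that range.

yes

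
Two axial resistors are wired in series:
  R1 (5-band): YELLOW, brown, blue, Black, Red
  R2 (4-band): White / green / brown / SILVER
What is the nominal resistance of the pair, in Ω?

1366 Ω

R1: yellow, brown, blue → 416; black ×1 → 416 Ω.
R2: white, green → 95; brown ×10 → 950 Ω.
Series: 416 + 950 = 1366 Ω.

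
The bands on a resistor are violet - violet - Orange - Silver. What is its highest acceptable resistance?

84700 Ω

Violet → 7 (first significant figure)
Violet → 7 (second significant figure)
Orange → ×10^3 multiplier
Silver → ±10% tolerance
77 × 1000 = 77000 Ω
Highest = 77000 × (1 + 10/100) = 84700 Ω.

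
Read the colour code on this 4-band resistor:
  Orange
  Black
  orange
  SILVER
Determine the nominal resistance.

Orange → 3 (first significant figure)
Black → 0 (second significant figure)
Orange → ×10^3 multiplier
30 × 1000 = 30000 Ω

30000 Ω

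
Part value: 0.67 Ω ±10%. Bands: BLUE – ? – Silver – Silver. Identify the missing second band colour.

violet

0.67 Ω = 67 × 10^-2.
The second band gives digit 7 of the significand, and 7 is violet.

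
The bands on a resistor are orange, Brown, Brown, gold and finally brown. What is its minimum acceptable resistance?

30.789 Ω

Orange → 3 (first significant figure)
Brown → 1 (second significant figure)
Brown → 1 (third significant figure)
Gold → ×0.1 multiplier
Brown → ±1% tolerance
311 × 0.1 = 31.1 Ω
Minimum = 31.1 × (1 − 1/100) = 30.789 Ω.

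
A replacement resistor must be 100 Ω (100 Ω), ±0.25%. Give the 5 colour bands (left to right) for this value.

brown, black, black, black, blue

100 Ω = 100 × 10^0.
1 → brown
0 → black
0 → black
Multiplier 10^0 → black.
±0.25% tolerance → blue.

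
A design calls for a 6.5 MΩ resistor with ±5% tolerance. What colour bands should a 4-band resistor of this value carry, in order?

6500000 Ω = 65 × 10^5.
6 → blue
5 → green
Multiplier 10^5 → green.
±5% tolerance → gold.

blue, green, green, gold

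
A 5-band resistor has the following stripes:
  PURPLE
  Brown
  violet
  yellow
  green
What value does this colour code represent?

Violet → 7 (first significant figure)
Brown → 1 (second significant figure)
Violet → 7 (third significant figure)
Yellow → ×10^4 multiplier
717 × 10000 = 7170000 Ω

7170000 Ω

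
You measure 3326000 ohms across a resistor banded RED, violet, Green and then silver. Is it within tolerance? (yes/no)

Red → 2 (first significant figure)
Violet → 7 (second significant figure)
Green → ×10^5 multiplier
Silver → ±10% tolerance
27 × 100000 = 2700000 Ω
Allowed range: 2430000 Ω to 2970000 Ω.
3326000 ohms lies outside that range.

no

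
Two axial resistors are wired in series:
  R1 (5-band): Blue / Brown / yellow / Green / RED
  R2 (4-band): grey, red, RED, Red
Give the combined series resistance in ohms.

61408200 Ω

R1: blue, brown, yellow → 614; green ×10^5 → 61400000 Ω.
R2: grey, red → 82; red ×10^2 → 8200 Ω.
Series: 61400000 + 8200 = 61408200 Ω.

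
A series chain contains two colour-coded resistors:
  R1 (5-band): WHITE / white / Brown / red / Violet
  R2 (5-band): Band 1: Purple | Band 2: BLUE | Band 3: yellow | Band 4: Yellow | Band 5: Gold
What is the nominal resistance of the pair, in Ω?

7739100 Ω

R1: white, white, brown → 991; red ×10^2 → 99100 Ω.
R2: violet, blue, yellow → 764; yellow ×10^4 → 7640000 Ω.
Series: 99100 + 7640000 = 7739100 Ω.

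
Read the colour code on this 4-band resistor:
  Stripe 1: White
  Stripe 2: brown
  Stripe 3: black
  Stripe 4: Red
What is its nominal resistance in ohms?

White → 9 (first significant figure)
Brown → 1 (second significant figure)
Black → ×1 multiplier
91 × 1 = 91 Ω

91 Ω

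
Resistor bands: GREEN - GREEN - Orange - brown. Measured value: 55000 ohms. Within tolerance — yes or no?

Green → 5 (first significant figure)
Green → 5 (second significant figure)
Orange → ×10^3 multiplier
Brown → ±1% tolerance
55 × 1000 = 55000 Ω
Allowed range: 54450 Ω to 55550 Ω.
55000 ohms lies inside that range.

yes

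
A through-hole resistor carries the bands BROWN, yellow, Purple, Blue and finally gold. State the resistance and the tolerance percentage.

147000000 Ω ±5%

Brown → 1 (first significant figure)
Yellow → 4 (second significant figure)
Violet → 7 (third significant figure)
Blue → ×10^6 multiplier
Gold → ±5% tolerance
147 × 1000000 = 147000000 Ω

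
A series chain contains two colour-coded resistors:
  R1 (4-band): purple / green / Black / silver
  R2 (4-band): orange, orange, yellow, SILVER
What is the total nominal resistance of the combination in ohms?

R1: violet, green → 75; black ×1 → 75 Ω.
R2: orange, orange → 33; yellow ×10^4 → 330000 Ω.
Series: 75 + 330000 = 330075 Ω.

330075 Ω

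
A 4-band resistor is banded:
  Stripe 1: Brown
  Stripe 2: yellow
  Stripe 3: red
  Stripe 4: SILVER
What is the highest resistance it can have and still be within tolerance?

1540 Ω

Brown → 1 (first significant figure)
Yellow → 4 (second significant figure)
Red → ×10^2 multiplier
Silver → ±10% tolerance
14 × 100 = 1400 Ω
Highest = 1400 × (1 + 10/100) = 1540 Ω.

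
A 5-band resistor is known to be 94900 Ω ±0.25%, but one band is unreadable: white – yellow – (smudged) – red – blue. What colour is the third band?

94900 Ω = 949 × 10^2.
The third band gives digit 9 of the significand, and 9 is white.

white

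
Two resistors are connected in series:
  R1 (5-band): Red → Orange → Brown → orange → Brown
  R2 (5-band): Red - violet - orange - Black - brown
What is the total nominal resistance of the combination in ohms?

231273 Ω

R1: red, orange, brown → 231; orange ×10^3 → 231000 Ω.
R2: red, violet, orange → 273; black ×1 → 273 Ω.
Series: 231000 + 273 = 231273 Ω.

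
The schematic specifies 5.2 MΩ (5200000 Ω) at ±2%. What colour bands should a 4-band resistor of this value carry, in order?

green, red, green, red

5200000 Ω = 52 × 10^5.
5 → green
2 → red
Multiplier 10^5 → green.
±2% tolerance → red.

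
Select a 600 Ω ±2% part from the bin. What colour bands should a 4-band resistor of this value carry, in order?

blue, black, brown, red

600 Ω = 60 × 10^1.
6 → blue
0 → black
Multiplier 10^1 → brown.
±2% tolerance → red.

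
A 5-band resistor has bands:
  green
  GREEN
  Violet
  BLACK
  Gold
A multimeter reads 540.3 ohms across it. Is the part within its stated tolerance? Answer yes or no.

yes

Green → 5 (first significant figure)
Green → 5 (second significant figure)
Violet → 7 (third significant figure)
Black → ×1 multiplier
Gold → ±5% tolerance
557 × 1 = 557 Ω
Allowed range: 529.15 Ω to 584.85 Ω.
540.3 ohms lies inside that range.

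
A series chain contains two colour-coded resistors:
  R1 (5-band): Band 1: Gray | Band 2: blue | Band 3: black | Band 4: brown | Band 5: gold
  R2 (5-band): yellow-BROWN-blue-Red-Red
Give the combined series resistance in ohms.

R1: grey, blue, black → 860; brown ×10 → 8600 Ω.
R2: yellow, brown, blue → 416; red ×10^2 → 41600 Ω.
Series: 8600 + 41600 = 50200 Ω.

50200 Ω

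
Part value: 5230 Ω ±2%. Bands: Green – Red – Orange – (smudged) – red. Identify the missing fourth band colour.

brown

5230 Ω = 523 × 10^1.
The fourth band is the multiplier, 10^1, which is brown.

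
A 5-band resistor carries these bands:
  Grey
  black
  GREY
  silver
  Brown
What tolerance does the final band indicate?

±1%

The last band, brown, is the tolerance band.
Brown corresponds to ±1%.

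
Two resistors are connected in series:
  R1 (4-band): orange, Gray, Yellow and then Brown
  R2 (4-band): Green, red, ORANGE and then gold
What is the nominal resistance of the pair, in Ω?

432000 Ω

R1: orange, grey → 38; yellow ×10^4 → 380000 Ω.
R2: green, red → 52; orange ×10^3 → 52000 Ω.
Series: 380000 + 52000 = 432000 Ω.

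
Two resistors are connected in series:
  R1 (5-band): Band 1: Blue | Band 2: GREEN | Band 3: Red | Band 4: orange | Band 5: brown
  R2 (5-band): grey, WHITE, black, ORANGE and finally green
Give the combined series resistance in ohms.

R1: blue, green, red → 652; orange ×10^3 → 652000 Ω.
R2: grey, white, black → 890; orange ×10^3 → 890000 Ω.
Series: 652000 + 890000 = 1542000 Ω.

1542000 Ω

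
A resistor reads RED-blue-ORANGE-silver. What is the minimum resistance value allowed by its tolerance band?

Red → 2 (first significant figure)
Blue → 6 (second significant figure)
Orange → ×10^3 multiplier
Silver → ±10% tolerance
26 × 1000 = 26000 Ω
Minimum = 26000 × (1 − 10/100) = 23400 Ω.

23400 Ω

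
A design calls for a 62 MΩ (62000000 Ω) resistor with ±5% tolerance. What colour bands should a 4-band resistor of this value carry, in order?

blue, red, blue, gold

62000000 Ω = 62 × 10^6.
6 → blue
2 → red
Multiplier 10^6 → blue.
±5% tolerance → gold.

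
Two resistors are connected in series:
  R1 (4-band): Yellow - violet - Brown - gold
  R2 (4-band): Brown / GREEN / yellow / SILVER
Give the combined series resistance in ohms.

150470 Ω

R1: yellow, violet → 47; brown ×10 → 470 Ω.
R2: brown, green → 15; yellow ×10^4 → 150000 Ω.
Series: 470 + 150000 = 150470 Ω.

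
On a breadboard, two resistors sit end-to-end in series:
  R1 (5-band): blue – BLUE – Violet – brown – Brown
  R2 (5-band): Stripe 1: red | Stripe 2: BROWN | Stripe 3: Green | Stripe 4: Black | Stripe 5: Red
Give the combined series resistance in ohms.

R1: blue, blue, violet → 667; brown ×10 → 6670 Ω.
R2: red, brown, green → 215; black ×1 → 215 Ω.
Series: 6670 + 215 = 6885 Ω.

6885 Ω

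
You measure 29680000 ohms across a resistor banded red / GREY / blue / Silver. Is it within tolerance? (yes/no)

yes

Red → 2 (first significant figure)
Grey → 8 (second significant figure)
Blue → ×10^6 multiplier
Silver → ±10% tolerance
28 × 1000000 = 28000000 Ω
Allowed range: 25200000 Ω to 30800000 Ω.
29680000 ohms lies inside that range.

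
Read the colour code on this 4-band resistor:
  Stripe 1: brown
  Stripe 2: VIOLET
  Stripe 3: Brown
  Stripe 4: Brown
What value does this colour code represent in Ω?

170 Ω

Brown → 1 (first significant figure)
Violet → 7 (second significant figure)
Brown → ×10 multiplier
17 × 10 = 170 Ω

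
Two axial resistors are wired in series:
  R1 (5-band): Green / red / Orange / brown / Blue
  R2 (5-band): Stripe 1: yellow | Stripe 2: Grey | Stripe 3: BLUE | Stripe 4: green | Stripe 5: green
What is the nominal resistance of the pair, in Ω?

R1: green, red, orange → 523; brown ×10 → 5230 Ω.
R2: yellow, grey, blue → 486; green ×10^5 → 48600000 Ω.
Series: 5230 + 48600000 = 48605230 Ω.

48605230 Ω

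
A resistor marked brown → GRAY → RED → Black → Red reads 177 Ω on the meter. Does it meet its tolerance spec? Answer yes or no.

Brown → 1 (first significant figure)
Grey → 8 (second significant figure)
Red → 2 (third significant figure)
Black → ×1 multiplier
Red → ±2% tolerance
182 × 1 = 182 Ω
Allowed range: 178.36 Ω to 185.64 Ω.
177 Ω lies outside that range.

no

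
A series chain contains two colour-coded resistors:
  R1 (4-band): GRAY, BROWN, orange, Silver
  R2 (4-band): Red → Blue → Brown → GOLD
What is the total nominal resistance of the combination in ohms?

81260 Ω

R1: grey, brown → 81; orange ×10^3 → 81000 Ω.
R2: red, blue → 26; brown ×10 → 260 Ω.
Series: 81000 + 260 = 81260 Ω.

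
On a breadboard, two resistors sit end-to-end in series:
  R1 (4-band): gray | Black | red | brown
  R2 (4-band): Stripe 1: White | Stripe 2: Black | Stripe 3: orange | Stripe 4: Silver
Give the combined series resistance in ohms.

98000 Ω

R1: grey, black → 80; red ×10^2 → 8000 Ω.
R2: white, black → 90; orange ×10^3 → 90000 Ω.
Series: 8000 + 90000 = 98000 Ω.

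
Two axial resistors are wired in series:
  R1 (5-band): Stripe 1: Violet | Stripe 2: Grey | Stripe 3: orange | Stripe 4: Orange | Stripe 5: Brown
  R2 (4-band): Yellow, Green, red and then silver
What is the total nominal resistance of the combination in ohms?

R1: violet, grey, orange → 783; orange ×10^3 → 783000 Ω.
R2: yellow, green → 45; red ×10^2 → 4500 Ω.
Series: 783000 + 4500 = 787500 Ω.

787500 Ω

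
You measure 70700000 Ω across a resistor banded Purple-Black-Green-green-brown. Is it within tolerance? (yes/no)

yes

Violet → 7 (first significant figure)
Black → 0 (second significant figure)
Green → 5 (third significant figure)
Green → ×10^5 multiplier
Brown → ±1% tolerance
705 × 100000 = 70500000 Ω
Allowed range: 69795000 Ω to 71205000 Ω.
70700000 Ω lies inside that range.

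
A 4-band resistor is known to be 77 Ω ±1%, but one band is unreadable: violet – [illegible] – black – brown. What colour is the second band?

77 Ω = 77 × 10^0.
The second band gives digit 7 of the significand, and 7 is violet.

violet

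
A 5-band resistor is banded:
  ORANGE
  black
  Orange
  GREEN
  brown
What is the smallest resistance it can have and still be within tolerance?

29997000 Ω

Orange → 3 (first significant figure)
Black → 0 (second significant figure)
Orange → 3 (third significant figure)
Green → ×10^5 multiplier
Brown → ±1% tolerance
303 × 100000 = 30300000 Ω
Smallest = 30300000 × (1 − 1/100) = 29997000 Ω.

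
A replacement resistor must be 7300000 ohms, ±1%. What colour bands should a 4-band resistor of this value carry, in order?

7300000 Ω = 73 × 10^5.
7 → violet
3 → orange
Multiplier 10^5 → green.
±1% tolerance → brown.

violet, orange, green, brown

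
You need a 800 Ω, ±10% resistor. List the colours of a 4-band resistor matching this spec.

800 Ω = 80 × 10^1.
8 → grey
0 → black
Multiplier 10^1 → brown.
±10% tolerance → silver.

grey, black, brown, silver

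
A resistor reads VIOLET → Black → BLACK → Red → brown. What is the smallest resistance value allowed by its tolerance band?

Violet → 7 (first significant figure)
Black → 0 (second significant figure)
Black → 0 (third significant figure)
Red → ×10^2 multiplier
Brown → ±1% tolerance
700 × 100 = 70000 Ω
Smallest = 70000 × (1 − 1/100) = 69300 Ω.

69300 Ω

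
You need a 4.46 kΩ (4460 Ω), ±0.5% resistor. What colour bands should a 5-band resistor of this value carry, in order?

yellow, yellow, blue, brown, green

4460 Ω = 446 × 10^1.
4 → yellow
4 → yellow
6 → blue
Multiplier 10^1 → brown.
±0.5% tolerance → green.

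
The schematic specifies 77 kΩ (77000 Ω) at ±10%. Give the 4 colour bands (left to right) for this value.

77000 Ω = 77 × 10^3.
7 → violet
7 → violet
Multiplier 10^3 → orange.
±10% tolerance → silver.

violet, violet, orange, silver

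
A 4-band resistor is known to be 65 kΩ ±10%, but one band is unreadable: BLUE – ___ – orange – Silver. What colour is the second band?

65000 Ω = 65 × 10^3.
The second band gives digit 5 of the significand, and 5 is green.

green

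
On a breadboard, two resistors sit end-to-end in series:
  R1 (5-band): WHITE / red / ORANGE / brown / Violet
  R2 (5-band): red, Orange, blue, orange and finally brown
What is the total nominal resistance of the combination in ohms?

R1: white, red, orange → 923; brown ×10 → 9230 Ω.
R2: red, orange, blue → 236; orange ×10^3 → 236000 Ω.
Series: 9230 + 236000 = 245230 Ω.

245230 Ω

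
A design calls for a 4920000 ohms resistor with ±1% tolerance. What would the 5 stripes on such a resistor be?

yellow, white, red, yellow, brown

4920000 Ω = 492 × 10^4.
4 → yellow
9 → white
2 → red
Multiplier 10^4 → yellow.
±1% tolerance → brown.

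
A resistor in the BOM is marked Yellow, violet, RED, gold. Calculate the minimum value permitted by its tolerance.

Yellow → 4 (first significant figure)
Violet → 7 (second significant figure)
Red → ×10^2 multiplier
Gold → ±5% tolerance
47 × 100 = 4700 Ω
Minimum = 4700 × (1 − 5/100) = 4465 Ω.

4465 Ω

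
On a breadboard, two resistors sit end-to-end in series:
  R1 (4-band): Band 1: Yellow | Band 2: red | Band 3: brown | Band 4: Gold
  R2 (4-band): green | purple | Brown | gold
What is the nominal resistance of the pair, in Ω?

990 Ω

R1: yellow, red → 42; brown ×10 → 420 Ω.
R2: green, violet → 57; brown ×10 → 570 Ω.
Series: 420 + 570 = 990 Ω.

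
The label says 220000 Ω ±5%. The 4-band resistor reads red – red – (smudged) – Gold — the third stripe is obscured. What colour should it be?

yellow

220000 Ω = 22 × 10^4.
The third band is the multiplier, 10^4, which is yellow.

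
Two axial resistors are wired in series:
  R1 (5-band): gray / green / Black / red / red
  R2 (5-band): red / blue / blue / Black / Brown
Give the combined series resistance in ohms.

R1: grey, green, black → 850; red ×10^2 → 85000 Ω.
R2: red, blue, blue → 266; black ×1 → 266 Ω.
Series: 85000 + 266 = 85266 Ω.

85266 Ω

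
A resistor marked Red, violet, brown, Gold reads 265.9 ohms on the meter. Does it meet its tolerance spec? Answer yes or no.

yes

Red → 2 (first significant figure)
Violet → 7 (second significant figure)
Brown → ×10 multiplier
Gold → ±5% tolerance
27 × 10 = 270 Ω
Allowed range: 256.5 Ω to 283.5 Ω.
265.9 ohms lies inside that range.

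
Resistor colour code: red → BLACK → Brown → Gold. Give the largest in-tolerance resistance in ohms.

Red → 2 (first significant figure)
Black → 0 (second significant figure)
Brown → ×10 multiplier
Gold → ±5% tolerance
20 × 10 = 200 Ω
Largest = 200 × (1 + 5/100) = 210 Ω.

210 Ω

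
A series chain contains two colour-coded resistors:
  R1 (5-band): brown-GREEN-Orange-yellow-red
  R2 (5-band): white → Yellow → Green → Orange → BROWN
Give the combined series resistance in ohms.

2475000 Ω

R1: brown, green, orange → 153; yellow ×10^4 → 1530000 Ω.
R2: white, yellow, green → 945; orange ×10^3 → 945000 Ω.
Series: 1530000 + 945000 = 2475000 Ω.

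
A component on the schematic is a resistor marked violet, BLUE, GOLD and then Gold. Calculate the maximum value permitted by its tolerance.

Violet → 7 (first significant figure)
Blue → 6 (second significant figure)
Gold → ×0.1 multiplier
Gold → ±5% tolerance
76 × 0.1 = 7.6 Ω
Maximum = 7.6 × (1 + 5/100) = 7.98 Ω.

7.98 Ω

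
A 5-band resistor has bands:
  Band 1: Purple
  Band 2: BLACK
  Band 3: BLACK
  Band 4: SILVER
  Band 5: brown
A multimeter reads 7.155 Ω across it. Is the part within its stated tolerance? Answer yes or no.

no

Violet → 7 (first significant figure)
Black → 0 (second significant figure)
Black → 0 (third significant figure)
Silver → ×0.01 multiplier
Brown → ±1% tolerance
700 × 0.01 = 7 Ω
Allowed range: 6.93 Ω to 7.07 Ω.
7.155 Ω lies outside that range.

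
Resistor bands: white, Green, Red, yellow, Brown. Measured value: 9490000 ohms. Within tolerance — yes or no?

White → 9 (first significant figure)
Green → 5 (second significant figure)
Red → 2 (third significant figure)
Yellow → ×10^4 multiplier
Brown → ±1% tolerance
952 × 10000 = 9520000 Ω
Allowed range: 9424800 Ω to 9615200 Ω.
9490000 ohms lies inside that range.

yes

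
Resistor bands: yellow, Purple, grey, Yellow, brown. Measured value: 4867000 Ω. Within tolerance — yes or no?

no

Yellow → 4 (first significant figure)
Violet → 7 (second significant figure)
Grey → 8 (third significant figure)
Yellow → ×10^4 multiplier
Brown → ±1% tolerance
478 × 10000 = 4780000 Ω
Allowed range: 4732200 Ω to 4827800 Ω.
4867000 Ω lies outside that range.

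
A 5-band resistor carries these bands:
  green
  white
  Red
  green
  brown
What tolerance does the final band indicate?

±1%

The last band, brown, is the tolerance band.
Brown corresponds to ±1%.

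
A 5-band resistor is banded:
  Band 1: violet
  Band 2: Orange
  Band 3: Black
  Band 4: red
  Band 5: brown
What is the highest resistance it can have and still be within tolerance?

73730 Ω

Violet → 7 (first significant figure)
Orange → 3 (second significant figure)
Black → 0 (third significant figure)
Red → ×10^2 multiplier
Brown → ±1% tolerance
730 × 100 = 73000 Ω
Highest = 73000 × (1 + 1/100) = 73730 Ω.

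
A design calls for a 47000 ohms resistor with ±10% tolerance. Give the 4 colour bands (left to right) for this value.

47000 Ω = 47 × 10^3.
4 → yellow
7 → violet
Multiplier 10^3 → orange.
±10% tolerance → silver.

yellow, violet, orange, silver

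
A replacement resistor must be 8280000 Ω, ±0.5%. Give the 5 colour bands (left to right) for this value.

grey, red, grey, yellow, green

8280000 Ω = 828 × 10^4.
8 → grey
2 → red
8 → grey
Multiplier 10^4 → yellow.
±0.5% tolerance → green.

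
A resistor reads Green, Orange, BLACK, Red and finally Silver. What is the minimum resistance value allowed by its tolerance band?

Green → 5 (first significant figure)
Orange → 3 (second significant figure)
Black → 0 (third significant figure)
Red → ×10^2 multiplier
Silver → ±10% tolerance
530 × 100 = 53000 Ω
Minimum = 53000 × (1 − 10/100) = 47700 Ω.

47700 Ω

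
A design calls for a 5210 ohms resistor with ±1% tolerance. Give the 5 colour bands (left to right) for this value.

green, red, brown, brown, brown

5210 Ω = 521 × 10^1.
5 → green
2 → red
1 → brown
Multiplier 10^1 → brown.
±1% tolerance → brown.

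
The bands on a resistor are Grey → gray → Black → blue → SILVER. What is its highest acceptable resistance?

968000000 Ω

Grey → 8 (first significant figure)
Grey → 8 (second significant figure)
Black → 0 (third significant figure)
Blue → ×10^6 multiplier
Silver → ±10% tolerance
880 × 1000000 = 880000000 Ω
Highest = 880000000 × (1 + 10/100) = 968000000 Ω.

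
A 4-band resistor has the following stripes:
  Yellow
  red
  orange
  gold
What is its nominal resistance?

42000 Ω

Yellow → 4 (first significant figure)
Red → 2 (second significant figure)
Orange → ×10^3 multiplier
42 × 1000 = 42000 Ω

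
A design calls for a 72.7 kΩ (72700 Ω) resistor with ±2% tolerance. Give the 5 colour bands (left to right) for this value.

violet, red, violet, red, red

72700 Ω = 727 × 10^2.
7 → violet
2 → red
7 → violet
Multiplier 10^2 → red.
±2% tolerance → red.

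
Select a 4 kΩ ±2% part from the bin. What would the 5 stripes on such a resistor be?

yellow, black, black, brown, red

4000 Ω = 400 × 10^1.
4 → yellow
0 → black
0 → black
Multiplier 10^1 → brown.
±2% tolerance → red.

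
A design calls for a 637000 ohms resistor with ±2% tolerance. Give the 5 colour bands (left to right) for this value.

637000 Ω = 637 × 10^3.
6 → blue
3 → orange
7 → violet
Multiplier 10^3 → orange.
±2% tolerance → red.

blue, orange, violet, orange, red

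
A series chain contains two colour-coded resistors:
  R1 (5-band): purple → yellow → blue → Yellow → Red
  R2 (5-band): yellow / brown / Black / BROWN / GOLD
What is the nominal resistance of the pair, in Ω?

7464100 Ω

R1: violet, yellow, blue → 746; yellow ×10^4 → 7460000 Ω.
R2: yellow, brown, black → 410; brown ×10 → 4100 Ω.
Series: 7460000 + 4100 = 7464100 Ω.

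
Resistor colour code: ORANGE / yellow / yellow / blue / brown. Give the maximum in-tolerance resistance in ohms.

347440000 Ω

Orange → 3 (first significant figure)
Yellow → 4 (second significant figure)
Yellow → 4 (third significant figure)
Blue → ×10^6 multiplier
Brown → ±1% tolerance
344 × 1000000 = 344000000 Ω
Maximum = 344000000 × (1 + 1/100) = 347440000 Ω.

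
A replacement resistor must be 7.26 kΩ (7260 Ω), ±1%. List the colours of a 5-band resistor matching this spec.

7260 Ω = 726 × 10^1.
7 → violet
2 → red
6 → blue
Multiplier 10^1 → brown.
±1% tolerance → brown.

violet, red, blue, brown, brown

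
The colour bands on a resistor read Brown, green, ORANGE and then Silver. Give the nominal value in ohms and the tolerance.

Brown → 1 (first significant figure)
Green → 5 (second significant figure)
Orange → ×10^3 multiplier
Silver → ±10% tolerance
15 × 1000 = 15000 Ω

15000 Ω ±10%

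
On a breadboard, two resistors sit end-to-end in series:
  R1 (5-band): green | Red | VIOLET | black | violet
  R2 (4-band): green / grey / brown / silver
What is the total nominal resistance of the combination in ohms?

1107 Ω

R1: green, red, violet → 527; black ×1 → 527 Ω.
R2: green, grey → 58; brown ×10 → 580 Ω.
Series: 527 + 580 = 1107 Ω.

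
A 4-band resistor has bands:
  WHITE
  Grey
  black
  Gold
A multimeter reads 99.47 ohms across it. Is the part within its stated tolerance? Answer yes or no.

yes

White → 9 (first significant figure)
Grey → 8 (second significant figure)
Black → ×1 multiplier
Gold → ±5% tolerance
98 × 1 = 98 Ω
Allowed range: 93.1 Ω to 102.9 Ω.
99.47 ohms lies inside that range.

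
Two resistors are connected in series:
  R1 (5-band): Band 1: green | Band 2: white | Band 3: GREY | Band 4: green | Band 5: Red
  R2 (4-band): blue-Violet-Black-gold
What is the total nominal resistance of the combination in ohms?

59800067 Ω

R1: green, white, grey → 598; green ×10^5 → 59800000 Ω.
R2: blue, violet → 67; black ×1 → 67 Ω.
Series: 59800000 + 67 = 59800067 Ω.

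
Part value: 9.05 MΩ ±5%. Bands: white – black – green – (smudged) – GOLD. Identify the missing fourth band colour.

9050000 Ω = 905 × 10^4.
The fourth band is the multiplier, 10^4, which is yellow.

yellow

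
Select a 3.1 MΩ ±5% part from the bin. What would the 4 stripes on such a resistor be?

orange, brown, green, gold

3100000 Ω = 31 × 10^5.
3 → orange
1 → brown
Multiplier 10^5 → green.
±5% tolerance → gold.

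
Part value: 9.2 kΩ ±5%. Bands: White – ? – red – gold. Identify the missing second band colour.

9200 Ω = 92 × 10^2.
The second band gives digit 2 of the significand, and 2 is red.

red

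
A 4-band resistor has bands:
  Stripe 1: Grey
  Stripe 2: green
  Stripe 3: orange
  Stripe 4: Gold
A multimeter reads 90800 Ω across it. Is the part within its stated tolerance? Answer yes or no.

no

Grey → 8 (first significant figure)
Green → 5 (second significant figure)
Orange → ×10^3 multiplier
Gold → ±5% tolerance
85 × 1000 = 85000 Ω
Allowed range: 80750 Ω to 89250 Ω.
90800 Ω lies outside that range.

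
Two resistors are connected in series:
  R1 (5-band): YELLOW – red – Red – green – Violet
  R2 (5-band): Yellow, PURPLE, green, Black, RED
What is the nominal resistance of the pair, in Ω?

R1: yellow, red, red → 422; green ×10^5 → 42200000 Ω.
R2: yellow, violet, green → 475; black ×1 → 475 Ω.
Series: 42200000 + 475 = 42200475 Ω.

42200475 Ω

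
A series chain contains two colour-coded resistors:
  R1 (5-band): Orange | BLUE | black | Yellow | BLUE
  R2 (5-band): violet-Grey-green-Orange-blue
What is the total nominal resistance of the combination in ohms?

4385000 Ω

R1: orange, blue, black → 360; yellow ×10^4 → 3600000 Ω.
R2: violet, grey, green → 785; orange ×10^3 → 785000 Ω.
Series: 3600000 + 785000 = 4385000 Ω.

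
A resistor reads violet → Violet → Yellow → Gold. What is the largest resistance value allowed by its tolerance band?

808500 Ω

Violet → 7 (first significant figure)
Violet → 7 (second significant figure)
Yellow → ×10^4 multiplier
Gold → ±5% tolerance
77 × 10000 = 770000 Ω
Largest = 770000 × (1 + 5/100) = 808500 Ω.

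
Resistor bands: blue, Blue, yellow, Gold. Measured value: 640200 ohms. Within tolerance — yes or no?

yes

Blue → 6 (first significant figure)
Blue → 6 (second significant figure)
Yellow → ×10^4 multiplier
Gold → ±5% tolerance
66 × 10000 = 660000 Ω
Allowed range: 627000 Ω to 693000 Ω.
640200 ohms lies inside that range.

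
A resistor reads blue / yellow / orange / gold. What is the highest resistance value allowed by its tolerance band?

Blue → 6 (first significant figure)
Yellow → 4 (second significant figure)
Orange → ×10^3 multiplier
Gold → ±5% tolerance
64 × 1000 = 64000 Ω
Highest = 64000 × (1 + 5/100) = 67200 Ω.

67200 Ω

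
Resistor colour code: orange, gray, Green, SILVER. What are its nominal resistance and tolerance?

Orange → 3 (first significant figure)
Grey → 8 (second significant figure)
Green → ×10^5 multiplier
Silver → ±10% tolerance
38 × 100000 = 3800000 Ω

3800000 Ω ±10%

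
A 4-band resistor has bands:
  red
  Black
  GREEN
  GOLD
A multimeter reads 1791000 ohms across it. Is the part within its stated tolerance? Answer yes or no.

no

Red → 2 (first significant figure)
Black → 0 (second significant figure)
Green → ×10^5 multiplier
Gold → ±5% tolerance
20 × 100000 = 2000000 Ω
Allowed range: 1900000 Ω to 2100000 Ω.
1791000 ohms lies outside that range.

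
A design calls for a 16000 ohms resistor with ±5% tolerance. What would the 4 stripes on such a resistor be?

16000 Ω = 16 × 10^3.
1 → brown
6 → blue
Multiplier 10^3 → orange.
±5% tolerance → gold.

brown, blue, orange, gold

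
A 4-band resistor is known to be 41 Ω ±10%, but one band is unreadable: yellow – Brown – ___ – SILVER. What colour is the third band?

41 Ω = 41 × 10^0.
The third band is the multiplier, 10^0, which is black.

black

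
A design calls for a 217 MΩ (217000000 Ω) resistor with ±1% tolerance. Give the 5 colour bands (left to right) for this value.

red, brown, violet, blue, brown

217000000 Ω = 217 × 10^6.
2 → red
1 → brown
7 → violet
Multiplier 10^6 → blue.
±1% tolerance → brown.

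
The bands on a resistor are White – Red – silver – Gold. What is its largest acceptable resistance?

White → 9 (first significant figure)
Red → 2 (second significant figure)
Silver → ×0.01 multiplier
Gold → ±5% tolerance
92 × 0.01 = 0.92 Ω
Largest = 0.92 × (1 + 5/100) = 0.966 Ω.

0.966 Ω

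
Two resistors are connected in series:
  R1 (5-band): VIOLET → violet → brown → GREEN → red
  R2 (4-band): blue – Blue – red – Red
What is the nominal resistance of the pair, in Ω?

77106600 Ω

R1: violet, violet, brown → 771; green ×10^5 → 77100000 Ω.
R2: blue, blue → 66; red ×10^2 → 6600 Ω.
Series: 77100000 + 6600 = 77106600 Ω.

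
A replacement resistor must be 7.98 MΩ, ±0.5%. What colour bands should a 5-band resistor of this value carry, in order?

violet, white, grey, yellow, green

7980000 Ω = 798 × 10^4.
7 → violet
9 → white
8 → grey
Multiplier 10^4 → yellow.
±0.5% tolerance → green.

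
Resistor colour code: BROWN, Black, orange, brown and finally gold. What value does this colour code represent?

Brown → 1 (first significant figure)
Black → 0 (second significant figure)
Orange → 3 (third significant figure)
Brown → ×10 multiplier
103 × 10 = 1030 Ω

1030 Ω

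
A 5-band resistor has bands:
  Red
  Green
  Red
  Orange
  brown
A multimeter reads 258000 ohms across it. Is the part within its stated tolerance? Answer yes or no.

no

Red → 2 (first significant figure)
Green → 5 (second significant figure)
Red → 2 (third significant figure)
Orange → ×10^3 multiplier
Brown → ±1% tolerance
252 × 1000 = 252000 Ω
Allowed range: 249480 Ω to 254520 Ω.
258000 ohms lies outside that range.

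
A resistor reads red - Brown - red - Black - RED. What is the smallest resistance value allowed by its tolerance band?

207.76 Ω

Red → 2 (first significant figure)
Brown → 1 (second significant figure)
Red → 2 (third significant figure)
Black → ×1 multiplier
Red → ±2% tolerance
212 × 1 = 212 Ω
Smallest = 212 × (1 − 2/100) = 207.76 Ω.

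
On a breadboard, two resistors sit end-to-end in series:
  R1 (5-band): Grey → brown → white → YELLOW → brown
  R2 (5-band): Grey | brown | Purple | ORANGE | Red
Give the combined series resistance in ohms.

R1: grey, brown, white → 819; yellow ×10^4 → 8190000 Ω.
R2: grey, brown, violet → 817; orange ×10^3 → 817000 Ω.
Series: 8190000 + 817000 = 9007000 Ω.

9007000 Ω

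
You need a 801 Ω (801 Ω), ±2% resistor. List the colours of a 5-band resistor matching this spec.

grey, black, brown, black, red

801 Ω = 801 × 10^0.
8 → grey
0 → black
1 → brown
Multiplier 10^0 → black.
±2% tolerance → red.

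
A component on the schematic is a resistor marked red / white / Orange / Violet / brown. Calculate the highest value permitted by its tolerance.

2959300000 Ω

Red → 2 (first significant figure)
White → 9 (second significant figure)
Orange → 3 (third significant figure)
Violet → ×10^7 multiplier
Brown → ±1% tolerance
293 × 10000000 = 2930000000 Ω
Highest = 2930000000 × (1 + 1/100) = 2959300000 Ω.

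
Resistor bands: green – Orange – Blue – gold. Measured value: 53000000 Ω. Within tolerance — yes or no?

yes

Green → 5 (first significant figure)
Orange → 3 (second significant figure)
Blue → ×10^6 multiplier
Gold → ±5% tolerance
53 × 1000000 = 53000000 Ω
Allowed range: 50350000 Ω to 55650000 Ω.
53000000 Ω lies inside that range.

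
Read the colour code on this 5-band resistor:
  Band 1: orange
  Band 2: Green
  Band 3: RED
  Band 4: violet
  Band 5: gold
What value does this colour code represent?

3520000000 Ω

Orange → 3 (first significant figure)
Green → 5 (second significant figure)
Red → 2 (third significant figure)
Violet → ×10^7 multiplier
352 × 10000000 = 3520000000 Ω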